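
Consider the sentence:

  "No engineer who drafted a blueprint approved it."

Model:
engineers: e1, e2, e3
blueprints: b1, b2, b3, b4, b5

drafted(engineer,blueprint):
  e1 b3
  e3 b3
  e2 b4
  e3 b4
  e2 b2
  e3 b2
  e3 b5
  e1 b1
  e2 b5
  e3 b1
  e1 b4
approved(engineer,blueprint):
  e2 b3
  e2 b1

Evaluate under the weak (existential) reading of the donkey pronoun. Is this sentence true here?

True

"it" takes "a blueprint" as antecedent — a donkey pronoun bound across the clause boundary.
Truth condition: for no (e,b) with drafted(e,b) does approved(e,b) hold.
Restrictor pairs — does the scope hold? (e1,b1):fails  (e1,b3):fails  (e1,b4):fails  (e2,b2):fails  (e2,b4):fails  (e2,b5):fails  (e3,b1):fails  (e3,b2):fails  (e3,b3):fails  (e3,b4):fails  (e3,b5):fails
Scope holds for no restrictor pair, so the sentence is true.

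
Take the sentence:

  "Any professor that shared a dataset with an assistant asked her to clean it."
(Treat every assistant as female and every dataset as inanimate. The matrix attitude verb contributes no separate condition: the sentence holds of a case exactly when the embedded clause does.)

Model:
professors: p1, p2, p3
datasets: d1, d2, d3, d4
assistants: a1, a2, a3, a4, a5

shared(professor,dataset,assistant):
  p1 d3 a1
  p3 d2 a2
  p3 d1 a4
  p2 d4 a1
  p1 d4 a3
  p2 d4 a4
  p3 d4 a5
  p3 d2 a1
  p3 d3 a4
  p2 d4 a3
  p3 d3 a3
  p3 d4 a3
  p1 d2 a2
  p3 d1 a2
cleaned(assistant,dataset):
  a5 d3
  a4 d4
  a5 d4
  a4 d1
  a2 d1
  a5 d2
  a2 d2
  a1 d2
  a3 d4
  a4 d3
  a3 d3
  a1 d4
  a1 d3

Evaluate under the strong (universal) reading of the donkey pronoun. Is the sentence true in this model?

"her" takes "an assistant" as antecedent and "it" takes "a dataset"; both are donkey pronouns co-varying with the restrictor.
Strong reading: for every (p,d,a) with shared(p,d,a), cleaned(a,d).
Restrictor triples: (p1,d2,a2)→cleaned(a2,d2) ✓  (p1,d3,a1)→cleaned(a1,d3) ✓  (p1,d4,a3)→cleaned(a3,d4) ✓  (p2,d4,a1)→cleaned(a1,d4) ✓  (p2,d4,a3)→cleaned(a3,d4) ✓  (p2,d4,a4)→cleaned(a4,d4) ✓  (p3,d1,a2)→cleaned(a2,d1) ✓  (p3,d1,a4)→cleaned(a4,d1) ✓  (p3,d2,a1)→cleaned(a1,d2) ✓  (p3,d2,a2)→cleaned(a2,d2) ✓  (p3,d3,a3)→cleaned(a3,d3) ✓  (p3,d3,a4)→cleaned(a4,d3) ✓  (p3,d4,a3)→cleaned(a3,d4) ✓  (p3,d4,a5)→cleaned(a5,d4) ✓
Every restrictor triple satisfies the scope.

True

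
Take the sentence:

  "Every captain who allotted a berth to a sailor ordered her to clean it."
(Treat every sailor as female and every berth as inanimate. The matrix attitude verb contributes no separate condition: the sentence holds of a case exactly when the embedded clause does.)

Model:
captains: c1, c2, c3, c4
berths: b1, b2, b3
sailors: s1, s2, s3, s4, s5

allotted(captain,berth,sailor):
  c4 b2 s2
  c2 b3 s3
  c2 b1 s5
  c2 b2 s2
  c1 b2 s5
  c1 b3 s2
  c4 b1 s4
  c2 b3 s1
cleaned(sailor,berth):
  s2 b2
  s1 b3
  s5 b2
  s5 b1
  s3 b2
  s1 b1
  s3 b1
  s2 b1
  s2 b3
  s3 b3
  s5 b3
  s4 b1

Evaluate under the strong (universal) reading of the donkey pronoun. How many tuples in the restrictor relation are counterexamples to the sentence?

"her" takes "a sailor" as antecedent and "it" takes "a berth"; both are donkey pronouns co-varying with the restrictor.
Strong reading: for every (c,b,s) with allotted(c,b,s), cleaned(s,b).
Restrictor triples: (c1,b2,s5)→cleaned(s5,b2) ✓  (c1,b3,s2)→cleaned(s2,b3) ✓  (c2,b1,s5)→cleaned(s5,b1) ✓  (c2,b2,s2)→cleaned(s2,b2) ✓  (c2,b3,s1)→cleaned(s1,b3) ✓  (c2,b3,s3)→cleaned(s3,b3) ✓  (c4,b1,s4)→cleaned(s4,b1) ✓  (c4,b2,s2)→cleaned(s2,b2) ✓
Counterexamples (restrictor triples failing the scope): 0.

0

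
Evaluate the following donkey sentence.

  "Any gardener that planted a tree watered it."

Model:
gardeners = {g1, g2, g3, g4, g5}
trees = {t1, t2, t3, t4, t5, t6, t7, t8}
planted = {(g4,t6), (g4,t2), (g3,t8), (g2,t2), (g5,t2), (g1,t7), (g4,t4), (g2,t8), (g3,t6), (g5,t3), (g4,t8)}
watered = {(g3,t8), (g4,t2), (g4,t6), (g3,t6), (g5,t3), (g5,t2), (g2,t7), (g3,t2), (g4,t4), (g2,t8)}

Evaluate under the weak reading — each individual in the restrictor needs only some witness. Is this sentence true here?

"it" takes "a tree" as antecedent — a donkey pronoun bound across the clause boundary.
Weak reading: every gardener g with some planted-tree has at least one planted-tree t such that watered(g,t).
Per gardener: g1:✗  g2:✓  g3:✓  g4:✓  g5:✓
g1 has no witness among its planted-trees.

False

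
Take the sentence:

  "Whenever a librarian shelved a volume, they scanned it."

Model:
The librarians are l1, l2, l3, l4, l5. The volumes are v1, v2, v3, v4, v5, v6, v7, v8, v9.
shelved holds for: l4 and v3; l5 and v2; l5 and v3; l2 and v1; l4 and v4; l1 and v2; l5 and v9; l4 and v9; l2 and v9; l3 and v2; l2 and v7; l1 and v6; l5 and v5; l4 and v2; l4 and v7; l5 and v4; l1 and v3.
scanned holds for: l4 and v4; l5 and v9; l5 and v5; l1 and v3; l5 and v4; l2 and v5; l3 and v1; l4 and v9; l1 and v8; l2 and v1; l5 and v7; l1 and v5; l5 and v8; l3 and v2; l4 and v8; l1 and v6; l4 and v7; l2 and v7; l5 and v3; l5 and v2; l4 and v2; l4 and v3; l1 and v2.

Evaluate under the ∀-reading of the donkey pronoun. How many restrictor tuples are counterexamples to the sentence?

"it" takes "a volume" as antecedent — a donkey pronoun bound across the clause boundary.
Strong reading: for every (l,v) with shelved(l,v), scanned(l,v).
Restrictor pairs: (l1,v2) ✓  (l1,v3) ✓  (l1,v6) ✓  (l2,v1) ✓  (l2,v7) ✓  (l2,v9) ✗  (l3,v2) ✓  (l4,v2) ✓  (l4,v3) ✓  (l4,v4) ✓  (l4,v7) ✓  (l4,v9) ✓  (l5,v2) ✓  (l5,v3) ✓  (l5,v4) ✓  (l5,v5) ✓  (l5,v9) ✓
Counterexamples (restrictor pairs failing the scope): 1.

1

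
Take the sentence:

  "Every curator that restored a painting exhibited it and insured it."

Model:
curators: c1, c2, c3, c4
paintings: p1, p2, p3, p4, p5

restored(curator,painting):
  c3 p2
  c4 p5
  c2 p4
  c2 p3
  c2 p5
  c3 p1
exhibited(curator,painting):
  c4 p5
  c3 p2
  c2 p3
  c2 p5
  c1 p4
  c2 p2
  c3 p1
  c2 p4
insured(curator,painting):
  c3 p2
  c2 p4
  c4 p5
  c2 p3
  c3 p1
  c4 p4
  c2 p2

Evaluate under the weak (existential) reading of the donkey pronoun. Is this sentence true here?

"it" takes "a painting" as antecedent — a donkey pronoun bound across the clause boundary.
Weak reading: every curator c with some restored-painting has at least one restored-painting p such that exhibited(c,p) ∧ insured(c,p).
Per curator: c2:✓  c3:✓  c4:✓
Every curator in the restrictor has a witness.

True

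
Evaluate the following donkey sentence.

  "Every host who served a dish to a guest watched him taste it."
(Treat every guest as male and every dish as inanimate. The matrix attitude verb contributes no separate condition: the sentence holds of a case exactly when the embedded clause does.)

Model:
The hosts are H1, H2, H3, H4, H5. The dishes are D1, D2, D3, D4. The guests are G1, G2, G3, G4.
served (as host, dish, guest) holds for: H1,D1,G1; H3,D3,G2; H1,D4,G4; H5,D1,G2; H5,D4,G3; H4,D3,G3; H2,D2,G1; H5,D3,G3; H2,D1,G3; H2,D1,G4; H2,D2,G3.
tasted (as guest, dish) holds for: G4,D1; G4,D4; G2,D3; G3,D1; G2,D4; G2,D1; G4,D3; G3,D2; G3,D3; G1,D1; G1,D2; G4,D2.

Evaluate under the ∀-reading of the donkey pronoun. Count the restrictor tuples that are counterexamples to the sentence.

1

"him" takes "a guest" as antecedent and "it" takes "a dish"; both are donkey pronouns co-varying with the restrictor.
Strong reading: for every (h,d,g) with served(h,d,g), tasted(g,d).
Restrictor triples: (H1,D1,G1)→tasted(G1,D1) ✓  (H1,D4,G4)→tasted(G4,D4) ✓  (H2,D1,G3)→tasted(G3,D1) ✓  (H2,D1,G4)→tasted(G4,D1) ✓  (H2,D2,G1)→tasted(G1,D2) ✓  (H2,D2,G3)→tasted(G3,D2) ✓  (H3,D3,G2)→tasted(G2,D3) ✓  (H4,D3,G3)→tasted(G3,D3) ✓  (H5,D1,G2)→tasted(G2,D1) ✓  (H5,D3,G3)→tasted(G3,D3) ✓  (H5,D4,G3)→tasted(G3,D4) ✗
Counterexamples (restrictor triples failing the scope): 1.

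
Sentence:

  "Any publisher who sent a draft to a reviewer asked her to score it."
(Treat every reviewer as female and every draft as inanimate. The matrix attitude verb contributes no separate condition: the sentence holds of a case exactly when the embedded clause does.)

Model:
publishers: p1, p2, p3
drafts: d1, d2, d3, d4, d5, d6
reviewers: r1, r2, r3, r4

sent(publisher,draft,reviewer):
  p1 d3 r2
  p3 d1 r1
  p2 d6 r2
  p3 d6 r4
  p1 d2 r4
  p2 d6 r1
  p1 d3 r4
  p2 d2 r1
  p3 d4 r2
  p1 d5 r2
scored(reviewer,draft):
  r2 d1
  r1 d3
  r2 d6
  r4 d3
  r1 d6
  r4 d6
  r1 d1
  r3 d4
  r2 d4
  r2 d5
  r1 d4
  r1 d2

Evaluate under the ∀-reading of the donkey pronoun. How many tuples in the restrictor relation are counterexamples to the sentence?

"her" takes "a reviewer" as antecedent and "it" takes "a draft"; both are donkey pronouns co-varying with the restrictor.
Strong reading: for every (p,d,r) with sent(p,d,r), scored(r,d).
Restrictor triples: (p1,d2,r4)→scored(r4,d2) ✗  (p1,d3,r2)→scored(r2,d3) ✗  (p1,d3,r4)→scored(r4,d3) ✓  (p1,d5,r2)→scored(r2,d5) ✓  (p2,d2,r1)→scored(r1,d2) ✓  (p2,d6,r1)→scored(r1,d6) ✓  (p2,d6,r2)→scored(r2,d6) ✓  (p3,d1,r1)→scored(r1,d1) ✓  (p3,d4,r2)→scored(r2,d4) ✓  (p3,d6,r4)→scored(r4,d6) ✓
Counterexamples (restrictor triples failing the scope): 2.

2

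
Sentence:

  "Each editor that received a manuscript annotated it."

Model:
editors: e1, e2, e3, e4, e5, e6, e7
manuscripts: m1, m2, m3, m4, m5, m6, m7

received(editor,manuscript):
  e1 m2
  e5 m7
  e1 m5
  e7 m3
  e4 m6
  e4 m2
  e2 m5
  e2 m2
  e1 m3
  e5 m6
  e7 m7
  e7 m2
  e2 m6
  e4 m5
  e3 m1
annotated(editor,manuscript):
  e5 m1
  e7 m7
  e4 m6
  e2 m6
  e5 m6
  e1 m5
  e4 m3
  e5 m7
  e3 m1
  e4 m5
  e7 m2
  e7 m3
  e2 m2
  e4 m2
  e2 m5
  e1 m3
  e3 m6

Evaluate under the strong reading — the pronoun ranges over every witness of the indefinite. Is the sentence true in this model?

False

"it" takes "a manuscript" as antecedent — a donkey pronoun bound across the clause boundary.
Strong reading: for every (e,m) with received(e,m), annotated(e,m).
Restrictor pairs: (e1,m2) ✗  (e1,m3) ✓  (e1,m5) ✓  (e2,m2) ✓  (e2,m5) ✓  (e2,m6) ✓  (e3,m1) ✓  (e4,m2) ✓  (e4,m5) ✓  (e4,m6) ✓  (e5,m6) ✓  (e5,m7) ✓  (e7,m2) ✓  (e7,m3) ✓  (e7,m7) ✓
Counterexample: (e1,m2) is in received but fails the scope.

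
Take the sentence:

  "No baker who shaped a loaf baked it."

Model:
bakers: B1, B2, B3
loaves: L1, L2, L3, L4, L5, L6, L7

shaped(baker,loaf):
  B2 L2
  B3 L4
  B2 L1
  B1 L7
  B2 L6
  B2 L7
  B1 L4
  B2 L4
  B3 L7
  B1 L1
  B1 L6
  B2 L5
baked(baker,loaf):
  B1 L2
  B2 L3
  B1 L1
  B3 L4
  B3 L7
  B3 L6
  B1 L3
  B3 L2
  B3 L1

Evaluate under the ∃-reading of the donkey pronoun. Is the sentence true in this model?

"it" takes "a loaf" as antecedent — a donkey pronoun bound across the clause boundary.
Truth condition: for no (b,l) with shaped(b,l) does baked(b,l) hold.
Restrictor pairs — does the scope hold? (B1,L1):holds  (B1,L4):fails  (B1,L6):fails  (B1,L7):fails  (B2,L1):fails  (B2,L2):fails  (B2,L4):fails  (B2,L5):fails  (B2,L6):fails  (B2,L7):fails  (B3,L4):holds  (B3,L7):holds
Scope holds for 3 pair(s), so the sentence is false.

False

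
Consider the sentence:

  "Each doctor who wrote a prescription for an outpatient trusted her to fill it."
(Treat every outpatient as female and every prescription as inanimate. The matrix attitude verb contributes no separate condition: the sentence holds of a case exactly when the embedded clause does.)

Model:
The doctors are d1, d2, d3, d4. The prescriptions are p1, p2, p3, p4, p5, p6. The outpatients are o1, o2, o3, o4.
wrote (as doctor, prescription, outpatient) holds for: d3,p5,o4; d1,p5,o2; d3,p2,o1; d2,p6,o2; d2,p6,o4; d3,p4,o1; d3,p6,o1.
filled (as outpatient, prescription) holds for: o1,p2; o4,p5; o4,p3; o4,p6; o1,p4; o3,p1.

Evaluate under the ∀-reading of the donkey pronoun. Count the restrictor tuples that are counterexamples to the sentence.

"her" takes "an outpatient" as antecedent and "it" takes "a prescription"; both are donkey pronouns co-varying with the restrictor.
Strong reading: for every (d,p,o) with wrote(d,p,o), filled(o,p).
Restrictor triples: (d1,p5,o2)→filled(o2,p5) ✗  (d2,p6,o2)→filled(o2,p6) ✗  (d2,p6,o4)→filled(o4,p6) ✓  (d3,p2,o1)→filled(o1,p2) ✓  (d3,p4,o1)→filled(o1,p4) ✓  (d3,p5,o4)→filled(o4,p5) ✓  (d3,p6,o1)→filled(o1,p6) ✗
Counterexamples (restrictor triples failing the scope): 3.

3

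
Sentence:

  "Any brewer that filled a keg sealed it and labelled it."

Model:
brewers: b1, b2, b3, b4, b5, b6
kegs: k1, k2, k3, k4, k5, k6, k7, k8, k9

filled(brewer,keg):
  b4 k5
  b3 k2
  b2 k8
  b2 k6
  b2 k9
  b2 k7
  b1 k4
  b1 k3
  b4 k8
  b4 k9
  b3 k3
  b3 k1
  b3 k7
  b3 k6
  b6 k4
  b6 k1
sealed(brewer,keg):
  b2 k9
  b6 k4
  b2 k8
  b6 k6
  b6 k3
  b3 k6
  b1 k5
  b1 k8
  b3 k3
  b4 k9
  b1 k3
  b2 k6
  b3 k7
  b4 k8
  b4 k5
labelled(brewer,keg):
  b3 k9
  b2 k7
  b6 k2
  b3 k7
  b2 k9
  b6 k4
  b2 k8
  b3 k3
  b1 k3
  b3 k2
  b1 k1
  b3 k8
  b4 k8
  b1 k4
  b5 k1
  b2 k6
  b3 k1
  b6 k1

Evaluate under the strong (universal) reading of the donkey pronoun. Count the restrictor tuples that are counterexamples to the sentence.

"it" takes "a keg" as antecedent — a donkey pronoun bound across the clause boundary.
Strong reading: for every (b,k) with filled(b,k), sealed(b,k) ∧ labelled(b,k).
Restrictor pairs: (b1,k3) ✓  (b1,k4) ✗  (b2,k6) ✓  (b2,k7) ✗  (b2,k8) ✓  (b2,k9) ✓  (b3,k1) ✗  (b3,k2) ✗  (b3,k3) ✓  (b3,k6) ✗  (b3,k7) ✓  (b4,k5) ✗  (b4,k8) ✓  (b4,k9) ✗  (b6,k1) ✗  (b6,k4) ✓
Counterexamples (restrictor pairs failing the scope): 8.

8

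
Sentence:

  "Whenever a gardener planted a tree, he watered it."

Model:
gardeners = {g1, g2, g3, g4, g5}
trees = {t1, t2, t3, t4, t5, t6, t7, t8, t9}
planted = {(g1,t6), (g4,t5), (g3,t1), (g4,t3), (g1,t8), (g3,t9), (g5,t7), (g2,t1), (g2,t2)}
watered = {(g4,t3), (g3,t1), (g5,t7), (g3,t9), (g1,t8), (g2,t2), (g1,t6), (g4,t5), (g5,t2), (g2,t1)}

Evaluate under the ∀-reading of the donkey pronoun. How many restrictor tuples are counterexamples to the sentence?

"it" takes "a tree" as antecedent — a donkey pronoun bound across the clause boundary.
Strong reading: for every (g,t) with planted(g,t), watered(g,t).
Restrictor pairs: (g1,t6) ✓  (g1,t8) ✓  (g2,t1) ✓  (g2,t2) ✓  (g3,t1) ✓  (g3,t9) ✓  (g4,t3) ✓  (g4,t5) ✓  (g5,t7) ✓
Counterexamples (restrictor pairs failing the scope): 0.

0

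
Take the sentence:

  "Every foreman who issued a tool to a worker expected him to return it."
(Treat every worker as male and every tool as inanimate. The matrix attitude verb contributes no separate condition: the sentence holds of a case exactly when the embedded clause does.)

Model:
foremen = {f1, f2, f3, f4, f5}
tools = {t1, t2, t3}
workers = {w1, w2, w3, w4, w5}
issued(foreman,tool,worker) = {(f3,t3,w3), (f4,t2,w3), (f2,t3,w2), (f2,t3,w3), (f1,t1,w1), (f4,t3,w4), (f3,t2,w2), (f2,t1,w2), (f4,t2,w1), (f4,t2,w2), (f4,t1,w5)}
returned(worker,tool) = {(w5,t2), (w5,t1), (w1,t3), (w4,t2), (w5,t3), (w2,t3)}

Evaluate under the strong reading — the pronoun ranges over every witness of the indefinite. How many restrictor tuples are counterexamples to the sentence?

"him" takes "a worker" as antecedent and "it" takes "a tool"; both are donkey pronouns co-varying with the restrictor.
Strong reading: for every (f,t,w) with issued(f,t,w), returned(w,t).
Restrictor triples: (f1,t1,w1)→returned(w1,t1) ✗  (f2,t1,w2)→returned(w2,t1) ✗  (f2,t3,w2)→returned(w2,t3) ✓  (f2,t3,w3)→returned(w3,t3) ✗  (f3,t2,w2)→returned(w2,t2) ✗  (f3,t3,w3)→returned(w3,t3) ✗  (f4,t1,w5)→returned(w5,t1) ✓  (f4,t2,w1)→returned(w1,t2) ✗  (f4,t2,w2)→returned(w2,t2) ✗  (f4,t2,w3)→returned(w3,t2) ✗  (f4,t3,w4)→returned(w4,t3) ✗
Counterexamples (restrictor triples failing the scope): 9.

9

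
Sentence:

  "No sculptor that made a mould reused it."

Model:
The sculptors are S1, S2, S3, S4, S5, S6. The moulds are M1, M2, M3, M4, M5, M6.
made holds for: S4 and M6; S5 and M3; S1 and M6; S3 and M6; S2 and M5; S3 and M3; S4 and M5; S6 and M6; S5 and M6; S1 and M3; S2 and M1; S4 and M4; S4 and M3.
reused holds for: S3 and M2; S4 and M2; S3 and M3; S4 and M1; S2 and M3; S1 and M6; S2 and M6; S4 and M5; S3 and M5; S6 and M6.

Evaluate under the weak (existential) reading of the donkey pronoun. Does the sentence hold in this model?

False

"it" takes "a mould" as antecedent — a donkey pronoun bound across the clause boundary.
Truth condition: for no (s,m) with made(s,m) does reused(s,m) hold.
Restrictor pairs — does the scope hold? (S1,M3):fails  (S1,M6):holds  (S2,M1):fails  (S2,M5):fails  (S3,M3):holds  (S3,M6):fails  (S4,M3):fails  (S4,M4):fails  (S4,M5):holds  (S4,M6):fails  (S5,M3):fails  (S5,M6):fails  (S6,M6):holds
Scope holds for 4 pair(s), so the sentence is false.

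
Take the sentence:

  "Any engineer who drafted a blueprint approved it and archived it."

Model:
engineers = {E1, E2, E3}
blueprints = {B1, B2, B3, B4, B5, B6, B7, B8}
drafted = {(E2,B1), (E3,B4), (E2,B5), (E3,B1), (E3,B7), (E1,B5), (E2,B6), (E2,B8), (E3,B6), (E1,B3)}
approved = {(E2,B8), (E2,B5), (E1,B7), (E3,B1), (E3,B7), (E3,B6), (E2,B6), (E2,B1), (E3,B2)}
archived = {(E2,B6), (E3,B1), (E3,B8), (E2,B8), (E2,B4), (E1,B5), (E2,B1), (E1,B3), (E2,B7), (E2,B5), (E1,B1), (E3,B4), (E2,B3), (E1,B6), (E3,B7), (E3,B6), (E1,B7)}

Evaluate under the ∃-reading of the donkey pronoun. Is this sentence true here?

"it" takes "a blueprint" as antecedent — a donkey pronoun bound across the clause boundary.
Weak reading: every engineer e with some drafted-blueprint has at least one drafted-blueprint b such that approved(e,b) ∧ archived(e,b).
Per engineer: E1:✗  E2:✓  E3:✓
E1 has no witness among its drafted-blueprints.

False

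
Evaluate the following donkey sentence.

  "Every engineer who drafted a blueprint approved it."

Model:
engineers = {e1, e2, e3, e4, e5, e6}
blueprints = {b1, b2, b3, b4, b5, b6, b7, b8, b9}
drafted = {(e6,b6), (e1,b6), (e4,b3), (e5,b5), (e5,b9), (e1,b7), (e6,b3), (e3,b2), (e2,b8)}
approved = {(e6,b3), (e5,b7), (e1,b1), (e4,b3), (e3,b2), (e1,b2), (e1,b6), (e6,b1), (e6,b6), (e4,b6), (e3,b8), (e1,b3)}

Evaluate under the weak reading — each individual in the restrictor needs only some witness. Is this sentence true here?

"it" takes "a blueprint" as antecedent — a donkey pronoun bound across the clause boundary.
Weak reading: every engineer e with some drafted-blueprint has at least one drafted-blueprint b such that approved(e,b).
Per engineer: e1:✓  e2:✗  e3:✓  e4:✓  e5:✗  e6:✓
e2 has no witness among its drafted-blueprints.

False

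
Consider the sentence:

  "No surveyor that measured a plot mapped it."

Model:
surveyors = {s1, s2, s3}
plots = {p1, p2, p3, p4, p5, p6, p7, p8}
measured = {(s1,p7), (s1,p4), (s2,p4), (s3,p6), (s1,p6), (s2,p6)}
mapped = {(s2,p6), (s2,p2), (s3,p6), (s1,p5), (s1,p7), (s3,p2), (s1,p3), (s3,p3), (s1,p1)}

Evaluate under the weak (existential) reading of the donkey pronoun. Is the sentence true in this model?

False

"it" takes "a plot" as antecedent — a donkey pronoun bound across the clause boundary.
Truth condition: for no (s,p) with measured(s,p) does mapped(s,p) hold.
Restrictor pairs — does the scope hold? (s1,p4):fails  (s1,p6):fails  (s1,p7):holds  (s2,p4):fails  (s2,p6):holds  (s3,p6):holds
Scope holds for 3 pair(s), so the sentence is false.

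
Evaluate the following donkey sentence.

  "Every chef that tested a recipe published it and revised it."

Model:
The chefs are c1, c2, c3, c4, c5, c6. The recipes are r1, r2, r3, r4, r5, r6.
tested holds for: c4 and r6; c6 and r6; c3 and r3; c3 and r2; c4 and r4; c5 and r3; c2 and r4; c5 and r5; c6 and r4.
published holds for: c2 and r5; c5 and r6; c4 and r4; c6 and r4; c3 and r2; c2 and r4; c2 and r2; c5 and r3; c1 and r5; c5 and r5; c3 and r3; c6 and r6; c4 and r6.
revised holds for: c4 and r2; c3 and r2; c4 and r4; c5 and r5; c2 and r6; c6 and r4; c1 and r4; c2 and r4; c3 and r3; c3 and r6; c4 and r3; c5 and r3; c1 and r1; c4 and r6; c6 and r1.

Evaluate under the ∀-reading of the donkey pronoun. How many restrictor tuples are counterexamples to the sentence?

1

"it" takes "a recipe" as antecedent — a donkey pronoun bound across the clause boundary.
Strong reading: for every (c,r) with tested(c,r), published(c,r) ∧ revised(c,r).
Restrictor pairs: (c2,r4) ✓  (c3,r2) ✓  (c3,r3) ✓  (c4,r4) ✓  (c4,r6) ✓  (c5,r3) ✓  (c5,r5) ✓  (c6,r4) ✓  (c6,r6) ✗
Counterexamples (restrictor pairs failing the scope): 1.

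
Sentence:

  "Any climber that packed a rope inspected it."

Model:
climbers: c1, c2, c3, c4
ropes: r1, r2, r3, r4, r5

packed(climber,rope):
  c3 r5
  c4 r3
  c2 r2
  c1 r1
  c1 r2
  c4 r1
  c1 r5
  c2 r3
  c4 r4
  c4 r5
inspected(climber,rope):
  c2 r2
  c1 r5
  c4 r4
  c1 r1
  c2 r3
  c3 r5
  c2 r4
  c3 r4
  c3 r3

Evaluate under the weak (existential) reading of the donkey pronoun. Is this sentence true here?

"it" takes "a rope" as antecedent — a donkey pronoun bound across the clause boundary.
Weak reading: every climber c with some packed-rope has at least one packed-rope r such that inspected(c,r).
Per climber: c1:✓  c2:✓  c3:✓  c4:✓
Every climber in the restrictor has a witness.

True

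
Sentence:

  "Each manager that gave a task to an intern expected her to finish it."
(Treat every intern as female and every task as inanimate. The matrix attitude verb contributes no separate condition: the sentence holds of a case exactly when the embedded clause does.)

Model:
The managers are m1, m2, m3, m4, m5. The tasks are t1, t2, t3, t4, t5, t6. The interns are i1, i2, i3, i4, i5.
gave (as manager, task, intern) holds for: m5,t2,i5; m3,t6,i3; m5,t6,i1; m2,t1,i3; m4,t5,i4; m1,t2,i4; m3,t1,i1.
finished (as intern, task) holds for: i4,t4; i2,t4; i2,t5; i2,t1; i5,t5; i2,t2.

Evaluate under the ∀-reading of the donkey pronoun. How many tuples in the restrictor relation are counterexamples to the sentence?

"her" takes "an intern" as antecedent and "it" takes "a task"; both are donkey pronouns co-varying with the restrictor.
Strong reading: for every (m,t,i) with gave(m,t,i), finished(i,t).
Restrictor triples: (m1,t2,i4)→finished(i4,t2) ✗  (m2,t1,i3)→finished(i3,t1) ✗  (m3,t1,i1)→finished(i1,t1) ✗  (m3,t6,i3)→finished(i3,t6) ✗  (m4,t5,i4)→finished(i4,t5) ✗  (m5,t2,i5)→finished(i5,t2) ✗  (m5,t6,i1)→finished(i1,t6) ✗
Counterexamples (restrictor triples failing the scope): 7.

7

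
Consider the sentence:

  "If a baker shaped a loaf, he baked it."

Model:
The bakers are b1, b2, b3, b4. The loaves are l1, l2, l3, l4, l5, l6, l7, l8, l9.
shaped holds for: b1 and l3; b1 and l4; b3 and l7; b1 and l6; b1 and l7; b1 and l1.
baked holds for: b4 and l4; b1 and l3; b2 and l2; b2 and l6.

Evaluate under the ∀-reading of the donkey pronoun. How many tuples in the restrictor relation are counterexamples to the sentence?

"it" takes "a loaf" as antecedent — a donkey pronoun bound across the clause boundary.
Strong reading: for every (b,l) with shaped(b,l), baked(b,l).
Restrictor pairs: (b1,l1) ✗  (b1,l3) ✓  (b1,l4) ✗  (b1,l6) ✗  (b1,l7) ✗  (b3,l7) ✗
Counterexamples (restrictor pairs failing the scope): 5.

5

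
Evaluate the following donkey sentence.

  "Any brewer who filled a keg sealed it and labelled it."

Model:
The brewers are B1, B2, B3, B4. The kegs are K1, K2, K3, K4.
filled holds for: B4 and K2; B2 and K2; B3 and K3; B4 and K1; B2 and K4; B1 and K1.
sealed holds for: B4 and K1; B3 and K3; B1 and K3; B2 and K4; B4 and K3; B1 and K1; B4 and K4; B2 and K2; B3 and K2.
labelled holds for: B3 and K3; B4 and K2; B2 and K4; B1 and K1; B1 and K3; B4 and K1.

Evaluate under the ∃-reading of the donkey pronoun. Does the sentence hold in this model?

True

"it" takes "a keg" as antecedent — a donkey pronoun bound across the clause boundary.
Weak reading: every brewer b with some filled-keg has at least one filled-keg k such that sealed(b,k) ∧ labelled(b,k).
Per brewer: B1:✓  B2:✓  B3:✓  B4:✓
Every brewer in the restrictor has a witness.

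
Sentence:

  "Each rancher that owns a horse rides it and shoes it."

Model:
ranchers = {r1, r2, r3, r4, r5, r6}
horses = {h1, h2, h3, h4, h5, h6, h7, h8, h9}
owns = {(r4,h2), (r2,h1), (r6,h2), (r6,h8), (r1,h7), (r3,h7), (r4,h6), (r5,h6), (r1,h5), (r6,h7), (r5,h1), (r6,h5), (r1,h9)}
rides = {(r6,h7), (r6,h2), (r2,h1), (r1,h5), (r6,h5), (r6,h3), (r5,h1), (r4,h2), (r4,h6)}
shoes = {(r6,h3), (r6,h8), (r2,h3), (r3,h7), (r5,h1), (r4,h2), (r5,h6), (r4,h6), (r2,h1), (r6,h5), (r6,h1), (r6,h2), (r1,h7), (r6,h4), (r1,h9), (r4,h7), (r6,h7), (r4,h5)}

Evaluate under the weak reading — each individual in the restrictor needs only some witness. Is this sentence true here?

False

"it" takes "a horse" as antecedent — a donkey pronoun bound across the clause boundary.
Weak reading: every rancher r with some owns-horse has at least one owns-horse h such that rides(r,h) ∧ shoes(r,h).
Per rancher: r1:✗  r2:✓  r3:✗  r4:✓  r5:✓  r6:✓
r1 has no witness among its owns-horses.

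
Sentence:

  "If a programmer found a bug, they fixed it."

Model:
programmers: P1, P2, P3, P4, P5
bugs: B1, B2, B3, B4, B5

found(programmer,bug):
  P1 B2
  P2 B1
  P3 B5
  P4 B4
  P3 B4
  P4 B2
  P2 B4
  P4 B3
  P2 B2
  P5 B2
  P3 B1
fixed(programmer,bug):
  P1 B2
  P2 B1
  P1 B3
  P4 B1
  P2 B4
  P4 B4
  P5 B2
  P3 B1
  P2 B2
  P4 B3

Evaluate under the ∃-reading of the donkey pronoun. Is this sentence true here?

True

"it" takes "a bug" as antecedent — a donkey pronoun bound across the clause boundary.
Weak reading: every programmer p with some found-bug has at least one found-bug b such that fixed(p,b).
Per programmer: P1:✓  P2:✓  P3:✓  P4:✓  P5:✓
Every programmer in the restrictor has a witness.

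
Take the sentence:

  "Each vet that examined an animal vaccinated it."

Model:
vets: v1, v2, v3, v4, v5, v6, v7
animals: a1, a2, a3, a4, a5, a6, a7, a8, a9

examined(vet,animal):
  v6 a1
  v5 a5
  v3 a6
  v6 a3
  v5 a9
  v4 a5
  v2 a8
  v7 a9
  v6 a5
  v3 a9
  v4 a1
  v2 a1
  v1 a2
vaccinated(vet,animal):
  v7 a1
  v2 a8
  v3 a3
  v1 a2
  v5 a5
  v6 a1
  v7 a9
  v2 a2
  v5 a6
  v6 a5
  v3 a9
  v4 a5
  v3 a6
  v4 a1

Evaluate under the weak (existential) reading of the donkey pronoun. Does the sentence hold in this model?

"it" takes "an animal" as antecedent — a donkey pronoun bound across the clause boundary.
Weak reading: every vet v with some examined-animal has at least one examined-animal a such that vaccinated(v,a).
Per vet: v1:✓  v2:✓  v3:✓  v4:✓  v5:✓  v6:✓  v7:✓
Every vet in the restrictor has a witness.

True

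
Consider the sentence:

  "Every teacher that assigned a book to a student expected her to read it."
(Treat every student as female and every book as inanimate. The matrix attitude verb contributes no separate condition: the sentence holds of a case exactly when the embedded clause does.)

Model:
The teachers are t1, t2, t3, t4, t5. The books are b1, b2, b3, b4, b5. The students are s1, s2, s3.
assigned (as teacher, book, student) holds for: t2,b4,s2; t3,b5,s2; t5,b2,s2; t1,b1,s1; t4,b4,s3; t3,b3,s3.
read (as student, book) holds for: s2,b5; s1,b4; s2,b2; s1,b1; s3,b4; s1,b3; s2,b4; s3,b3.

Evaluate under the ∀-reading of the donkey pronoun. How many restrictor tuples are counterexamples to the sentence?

0

"her" takes "a student" as antecedent and "it" takes "a book"; both are donkey pronouns co-varying with the restrictor.
Strong reading: for every (t,b,s) with assigned(t,b,s), read(s,b).
Restrictor triples: (t1,b1,s1)→read(s1,b1) ✓  (t2,b4,s2)→read(s2,b4) ✓  (t3,b3,s3)→read(s3,b3) ✓  (t3,b5,s2)→read(s2,b5) ✓  (t4,b4,s3)→read(s3,b4) ✓  (t5,b2,s2)→read(s2,b2) ✓
Counterexamples (restrictor triples failing the scope): 0.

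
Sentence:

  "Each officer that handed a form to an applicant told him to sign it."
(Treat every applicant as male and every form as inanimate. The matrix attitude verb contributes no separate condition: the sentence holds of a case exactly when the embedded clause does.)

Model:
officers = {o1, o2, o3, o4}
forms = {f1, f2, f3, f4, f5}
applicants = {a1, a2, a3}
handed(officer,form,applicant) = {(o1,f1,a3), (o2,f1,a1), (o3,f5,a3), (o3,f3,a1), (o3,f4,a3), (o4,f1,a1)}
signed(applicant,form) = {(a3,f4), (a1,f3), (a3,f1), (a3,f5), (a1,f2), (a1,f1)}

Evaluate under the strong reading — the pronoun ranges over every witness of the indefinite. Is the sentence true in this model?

"him" takes "an applicant" as antecedent and "it" takes "a form"; both are donkey pronouns co-varying with the restrictor.
Strong reading: for every (o,f,a) with handed(o,f,a), signed(a,f).
Restrictor triples: (o1,f1,a3)→signed(a3,f1) ✓  (o2,f1,a1)→signed(a1,f1) ✓  (o3,f3,a1)→signed(a1,f3) ✓  (o3,f4,a3)→signed(a3,f4) ✓  (o3,f5,a3)→signed(a3,f5) ✓  (o4,f1,a1)→signed(a1,f1) ✓
Every restrictor triple satisfies the scope.

True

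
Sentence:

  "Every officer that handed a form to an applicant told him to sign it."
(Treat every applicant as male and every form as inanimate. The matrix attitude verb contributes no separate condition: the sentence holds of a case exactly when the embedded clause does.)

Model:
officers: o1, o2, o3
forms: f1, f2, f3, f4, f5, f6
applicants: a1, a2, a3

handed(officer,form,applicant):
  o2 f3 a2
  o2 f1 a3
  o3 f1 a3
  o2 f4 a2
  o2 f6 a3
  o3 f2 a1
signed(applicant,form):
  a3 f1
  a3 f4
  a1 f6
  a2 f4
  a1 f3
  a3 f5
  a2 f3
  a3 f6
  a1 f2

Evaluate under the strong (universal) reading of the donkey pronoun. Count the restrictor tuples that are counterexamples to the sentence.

"him" takes "an applicant" as antecedent and "it" takes "a form"; both are donkey pronouns co-varying with the restrictor.
Strong reading: for every (o,f,a) with handed(o,f,a), signed(a,f).
Restrictor triples: (o2,f1,a3)→signed(a3,f1) ✓  (o2,f3,a2)→signed(a2,f3) ✓  (o2,f4,a2)→signed(a2,f4) ✓  (o2,f6,a3)→signed(a3,f6) ✓  (o3,f1,a3)→signed(a3,f1) ✓  (o3,f2,a1)→signed(a1,f2) ✓
Counterexamples (restrictor triples failing the scope): 0.

0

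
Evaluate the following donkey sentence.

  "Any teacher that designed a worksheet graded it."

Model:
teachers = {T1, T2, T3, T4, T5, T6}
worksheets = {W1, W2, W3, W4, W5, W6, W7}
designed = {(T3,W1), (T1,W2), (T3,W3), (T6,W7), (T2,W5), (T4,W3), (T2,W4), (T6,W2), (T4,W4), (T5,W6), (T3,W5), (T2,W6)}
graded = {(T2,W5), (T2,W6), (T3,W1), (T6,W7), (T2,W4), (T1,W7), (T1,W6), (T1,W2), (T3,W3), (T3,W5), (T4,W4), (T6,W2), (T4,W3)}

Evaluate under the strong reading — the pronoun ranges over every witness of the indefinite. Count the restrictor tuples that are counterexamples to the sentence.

1

"it" takes "a worksheet" as antecedent — a donkey pronoun bound across the clause boundary.
Strong reading: for every (t,w) with designed(t,w), graded(t,w).
Restrictor pairs: (T1,W2) ✓  (T2,W4) ✓  (T2,W5) ✓  (T2,W6) ✓  (T3,W1) ✓  (T3,W3) ✓  (T3,W5) ✓  (T4,W3) ✓  (T4,W4) ✓  (T5,W6) ✗  (T6,W2) ✓  (T6,W7) ✓
Counterexamples (restrictor pairs failing the scope): 1.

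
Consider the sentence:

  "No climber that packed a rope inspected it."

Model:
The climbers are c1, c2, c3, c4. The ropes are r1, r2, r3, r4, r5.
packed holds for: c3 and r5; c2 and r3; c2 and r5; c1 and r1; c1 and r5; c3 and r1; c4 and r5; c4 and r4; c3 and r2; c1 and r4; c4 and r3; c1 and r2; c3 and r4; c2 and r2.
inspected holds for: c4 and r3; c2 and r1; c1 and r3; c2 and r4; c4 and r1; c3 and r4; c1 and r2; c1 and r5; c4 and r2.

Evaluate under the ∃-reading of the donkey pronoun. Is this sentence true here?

False

"it" takes "a rope" as antecedent — a donkey pronoun bound across the clause boundary.
Truth condition: for no (c,r) with packed(c,r) does inspected(c,r) hold.
Restrictor pairs — does the scope hold? (c1,r1):fails  (c1,r2):holds  (c1,r4):fails  (c1,r5):holds  (c2,r2):fails  (c2,r3):fails  (c2,r5):fails  (c3,r1):fails  (c3,r2):fails  (c3,r4):holds  (c3,r5):fails  (c4,r3):holds  (c4,r4):fails  (c4,r5):fails
Scope holds for 4 pair(s), so the sentence is false.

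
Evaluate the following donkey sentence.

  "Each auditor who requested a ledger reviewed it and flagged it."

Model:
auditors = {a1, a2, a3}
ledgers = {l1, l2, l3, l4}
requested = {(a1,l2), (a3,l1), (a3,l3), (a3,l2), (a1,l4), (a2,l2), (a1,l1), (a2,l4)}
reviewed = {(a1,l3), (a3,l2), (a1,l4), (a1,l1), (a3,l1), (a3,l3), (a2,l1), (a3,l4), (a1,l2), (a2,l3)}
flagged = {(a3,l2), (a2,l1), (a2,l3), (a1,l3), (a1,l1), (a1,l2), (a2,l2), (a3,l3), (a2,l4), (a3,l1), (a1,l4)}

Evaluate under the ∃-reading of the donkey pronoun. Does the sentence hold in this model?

False

"it" takes "a ledger" as antecedent — a donkey pronoun bound across the clause boundary.
Weak reading: every auditor a with some requested-ledger has at least one requested-ledger l such that reviewed(a,l) ∧ flagged(a,l).
Per auditor: a1:✓  a2:✗  a3:✓
a2 has no witness among its requested-ledgers.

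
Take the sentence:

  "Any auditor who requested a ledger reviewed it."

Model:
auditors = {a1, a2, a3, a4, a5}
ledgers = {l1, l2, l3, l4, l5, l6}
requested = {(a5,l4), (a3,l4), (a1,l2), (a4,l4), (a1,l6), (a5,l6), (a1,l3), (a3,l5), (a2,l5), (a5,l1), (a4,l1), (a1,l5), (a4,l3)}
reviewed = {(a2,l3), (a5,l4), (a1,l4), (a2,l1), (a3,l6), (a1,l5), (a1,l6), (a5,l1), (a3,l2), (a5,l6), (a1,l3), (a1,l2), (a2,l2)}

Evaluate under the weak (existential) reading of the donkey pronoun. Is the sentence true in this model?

"it" takes "a ledger" as antecedent — a donkey pronoun bound across the clause boundary.
Weak reading: every auditor a with some requested-ledger has at least one requested-ledger l such that reviewed(a,l).
Per auditor: a1:✓  a2:✗  a3:✗  a4:✗  a5:✓
a2 has no witness among its requested-ledgers.

False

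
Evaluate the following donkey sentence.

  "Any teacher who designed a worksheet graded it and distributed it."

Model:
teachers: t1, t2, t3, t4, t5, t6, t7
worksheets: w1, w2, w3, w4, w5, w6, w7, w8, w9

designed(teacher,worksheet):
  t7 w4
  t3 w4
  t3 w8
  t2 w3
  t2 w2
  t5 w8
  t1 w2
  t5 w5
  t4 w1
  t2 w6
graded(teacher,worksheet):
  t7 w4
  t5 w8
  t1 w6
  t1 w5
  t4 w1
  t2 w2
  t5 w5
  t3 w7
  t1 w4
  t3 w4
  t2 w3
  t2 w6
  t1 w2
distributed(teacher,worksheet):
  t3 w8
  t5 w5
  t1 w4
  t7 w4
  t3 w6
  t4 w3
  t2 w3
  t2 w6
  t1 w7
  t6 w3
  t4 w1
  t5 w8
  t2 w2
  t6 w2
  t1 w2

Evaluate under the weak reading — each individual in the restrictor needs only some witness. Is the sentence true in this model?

"it" takes "a worksheet" as antecedent — a donkey pronoun bound across the clause boundary.
Weak reading: every teacher t with some designed-worksheet has at least one designed-worksheet w such that graded(t,w) ∧ distributed(t,w).
Per teacher: t1:✓  t2:✓  t3:✗  t4:✓  t5:✓  t7:✓
t3 has no witness among its designed-worksheets.

False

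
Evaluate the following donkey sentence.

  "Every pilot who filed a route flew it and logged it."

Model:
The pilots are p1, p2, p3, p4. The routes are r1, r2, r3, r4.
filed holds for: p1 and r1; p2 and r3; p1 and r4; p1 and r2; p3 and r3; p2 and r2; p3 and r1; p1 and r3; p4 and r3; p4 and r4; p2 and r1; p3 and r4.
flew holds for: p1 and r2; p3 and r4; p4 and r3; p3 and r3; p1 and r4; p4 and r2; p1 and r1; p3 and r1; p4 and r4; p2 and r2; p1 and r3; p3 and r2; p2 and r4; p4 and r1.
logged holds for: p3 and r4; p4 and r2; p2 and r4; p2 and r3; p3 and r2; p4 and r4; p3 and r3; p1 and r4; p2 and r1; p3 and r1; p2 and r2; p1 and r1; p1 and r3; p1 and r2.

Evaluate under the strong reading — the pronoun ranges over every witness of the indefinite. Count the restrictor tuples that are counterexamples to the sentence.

3

"it" takes "a route" as antecedent — a donkey pronoun bound across the clause boundary.
Strong reading: for every (p,r) with filed(p,r), flew(p,r) ∧ logged(p,r).
Restrictor pairs: (p1,r1) ✓  (p1,r2) ✓  (p1,r3) ✓  (p1,r4) ✓  (p2,r1) ✗  (p2,r2) ✓  (p2,r3) ✗  (p3,r1) ✓  (p3,r3) ✓  (p3,r4) ✓  (p4,r3) ✗  (p4,r4) ✓
Counterexamples (restrictor pairs failing the scope): 3.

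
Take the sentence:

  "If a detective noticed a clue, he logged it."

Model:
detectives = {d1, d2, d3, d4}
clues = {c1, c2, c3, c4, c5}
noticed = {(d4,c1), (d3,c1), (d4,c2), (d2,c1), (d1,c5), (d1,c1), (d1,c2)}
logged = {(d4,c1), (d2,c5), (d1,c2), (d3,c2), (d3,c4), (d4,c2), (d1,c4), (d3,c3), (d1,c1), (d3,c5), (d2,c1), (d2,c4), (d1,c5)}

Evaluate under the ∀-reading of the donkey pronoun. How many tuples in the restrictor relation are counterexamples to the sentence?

"it" takes "a clue" as antecedent — a donkey pronoun bound across the clause boundary.
Strong reading: for every (d,c) with noticed(d,c), logged(d,c).
Restrictor pairs: (d1,c1) ✓  (d1,c2) ✓  (d1,c5) ✓  (d2,c1) ✓  (d3,c1) ✗  (d4,c1) ✓  (d4,c2) ✓
Counterexamples (restrictor pairs failing the scope): 1.

1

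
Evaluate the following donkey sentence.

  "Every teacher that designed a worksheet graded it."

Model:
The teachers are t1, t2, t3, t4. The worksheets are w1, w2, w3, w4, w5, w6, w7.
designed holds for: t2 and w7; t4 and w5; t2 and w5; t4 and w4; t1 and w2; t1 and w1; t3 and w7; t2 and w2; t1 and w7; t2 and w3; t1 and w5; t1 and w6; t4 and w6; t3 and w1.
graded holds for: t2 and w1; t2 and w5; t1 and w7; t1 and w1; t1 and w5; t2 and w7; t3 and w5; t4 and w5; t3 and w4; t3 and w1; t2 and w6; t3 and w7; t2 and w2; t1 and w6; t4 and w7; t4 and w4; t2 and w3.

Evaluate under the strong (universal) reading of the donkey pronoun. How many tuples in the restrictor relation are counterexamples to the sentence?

2

"it" takes "a worksheet" as antecedent — a donkey pronoun bound across the clause boundary.
Strong reading: for every (t,w) with designed(t,w), graded(t,w).
Restrictor pairs: (t1,w1) ✓  (t1,w2) ✗  (t1,w5) ✓  (t1,w6) ✓  (t1,w7) ✓  (t2,w2) ✓  (t2,w3) ✓  (t2,w5) ✓  (t2,w7) ✓  (t3,w1) ✓  (t3,w7) ✓  (t4,w4) ✓  (t4,w5) ✓  (t4,w6) ✗
Counterexamples (restrictor pairs failing the scope): 2.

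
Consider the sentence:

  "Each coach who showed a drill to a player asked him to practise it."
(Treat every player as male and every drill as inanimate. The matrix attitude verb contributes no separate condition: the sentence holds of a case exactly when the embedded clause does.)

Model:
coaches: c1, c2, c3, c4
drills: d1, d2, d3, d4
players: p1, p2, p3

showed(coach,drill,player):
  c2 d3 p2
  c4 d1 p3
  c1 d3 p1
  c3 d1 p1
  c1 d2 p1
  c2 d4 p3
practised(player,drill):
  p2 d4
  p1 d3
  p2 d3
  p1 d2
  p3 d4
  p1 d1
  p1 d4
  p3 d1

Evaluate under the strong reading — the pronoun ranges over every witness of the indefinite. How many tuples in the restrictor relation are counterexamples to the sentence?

"him" takes "a player" as antecedent and "it" takes "a drill"; both are donkey pronouns co-varying with the restrictor.
Strong reading: for every (c,d,p) with showed(c,d,p), practised(p,d).
Restrictor triples: (c1,d2,p1)→practised(p1,d2) ✓  (c1,d3,p1)→practised(p1,d3) ✓  (c2,d3,p2)→practised(p2,d3) ✓  (c2,d4,p3)→practised(p3,d4) ✓  (c3,d1,p1)→practised(p1,d1) ✓  (c4,d1,p3)→practised(p3,d1) ✓
Counterexamples (restrictor triples failing the scope): 0.

0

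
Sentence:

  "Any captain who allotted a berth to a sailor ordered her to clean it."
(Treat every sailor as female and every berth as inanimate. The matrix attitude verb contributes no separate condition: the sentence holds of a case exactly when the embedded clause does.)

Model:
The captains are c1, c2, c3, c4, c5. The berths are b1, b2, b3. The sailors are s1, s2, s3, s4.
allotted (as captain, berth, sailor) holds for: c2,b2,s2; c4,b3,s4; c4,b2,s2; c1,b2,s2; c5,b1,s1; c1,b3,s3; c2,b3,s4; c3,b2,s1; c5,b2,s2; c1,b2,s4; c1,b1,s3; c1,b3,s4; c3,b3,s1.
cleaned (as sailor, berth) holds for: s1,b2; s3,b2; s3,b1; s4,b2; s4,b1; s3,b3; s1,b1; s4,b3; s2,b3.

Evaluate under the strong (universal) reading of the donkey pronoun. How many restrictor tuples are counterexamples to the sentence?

5

"her" takes "a sailor" as antecedent and "it" takes "a berth"; both are donkey pronouns co-varying with the restrictor.
Strong reading: for every (c,b,s) with allotted(c,b,s), cleaned(s,b).
Restrictor triples: (c1,b1,s3)→cleaned(s3,b1) ✓  (c1,b2,s2)→cleaned(s2,b2) ✗  (c1,b2,s4)→cleaned(s4,b2) ✓  (c1,b3,s3)→cleaned(s3,b3) ✓  (c1,b3,s4)→cleaned(s4,b3) ✓  (c2,b2,s2)→cleaned(s2,b2) ✗  (c2,b3,s4)→cleaned(s4,b3) ✓  (c3,b2,s1)→cleaned(s1,b2) ✓  (c3,b3,s1)→cleaned(s1,b3) ✗  (c4,b2,s2)→cleaned(s2,b2) ✗  (c4,b3,s4)→cleaned(s4,b3) ✓  (c5,b1,s1)→cleaned(s1,b1) ✓  (c5,b2,s2)→cleaned(s2,b2) ✗
Counterexamples (restrictor triples failing the scope): 5.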